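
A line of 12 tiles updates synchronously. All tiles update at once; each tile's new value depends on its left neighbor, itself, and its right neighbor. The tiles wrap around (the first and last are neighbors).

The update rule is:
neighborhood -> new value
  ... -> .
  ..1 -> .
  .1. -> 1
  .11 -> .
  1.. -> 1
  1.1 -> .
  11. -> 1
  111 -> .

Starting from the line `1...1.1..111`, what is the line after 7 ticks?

11..11..11..

tick 1: 11..1.11....
tick 2: .11.1..11...
tick 3: ..1.11..11..
tick 4: ..1..11..11.
tick 5: ..11..11..11
tick 6: 1..11..11..1
tick 7: 11..11..11..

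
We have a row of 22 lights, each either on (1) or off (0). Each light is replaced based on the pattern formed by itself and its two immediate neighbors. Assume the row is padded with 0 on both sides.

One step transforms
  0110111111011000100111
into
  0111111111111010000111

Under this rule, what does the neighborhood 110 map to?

At position 2 the neighborhood is 110; the next row has 1 there.

1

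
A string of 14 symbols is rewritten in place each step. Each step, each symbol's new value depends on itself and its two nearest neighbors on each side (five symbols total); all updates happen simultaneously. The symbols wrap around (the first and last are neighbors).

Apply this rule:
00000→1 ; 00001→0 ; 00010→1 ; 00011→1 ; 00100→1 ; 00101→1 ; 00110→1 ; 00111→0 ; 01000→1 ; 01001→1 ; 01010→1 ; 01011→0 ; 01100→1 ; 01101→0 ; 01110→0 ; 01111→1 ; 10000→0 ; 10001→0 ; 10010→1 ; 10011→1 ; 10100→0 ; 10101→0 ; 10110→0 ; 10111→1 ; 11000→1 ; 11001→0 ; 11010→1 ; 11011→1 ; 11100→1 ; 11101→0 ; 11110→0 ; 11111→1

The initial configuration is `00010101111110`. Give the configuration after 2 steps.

01001010100101

00111001111011
01001010100101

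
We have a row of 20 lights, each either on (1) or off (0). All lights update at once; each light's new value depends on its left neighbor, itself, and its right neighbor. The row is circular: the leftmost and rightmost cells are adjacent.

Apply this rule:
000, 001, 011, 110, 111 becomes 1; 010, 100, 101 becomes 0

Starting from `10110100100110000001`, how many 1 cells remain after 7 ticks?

16

tick 1: 10110001001110111111
tick 2: 10110110011110111111
tick 3: 10110110111110111111
tick 4: 10110110111110111111  (fixed point — unchanged through tick 7)
count of 1: 16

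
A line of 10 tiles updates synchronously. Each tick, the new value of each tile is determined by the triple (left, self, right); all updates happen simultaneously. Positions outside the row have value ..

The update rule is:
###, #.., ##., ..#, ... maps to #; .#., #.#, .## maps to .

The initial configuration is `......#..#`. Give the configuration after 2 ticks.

######.##.
.#####..##

.#####..##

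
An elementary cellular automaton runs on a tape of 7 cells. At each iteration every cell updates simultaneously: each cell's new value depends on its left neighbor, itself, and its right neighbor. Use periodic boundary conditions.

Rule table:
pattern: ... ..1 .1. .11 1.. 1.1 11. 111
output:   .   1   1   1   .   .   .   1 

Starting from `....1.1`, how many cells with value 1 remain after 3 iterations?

iteration 1: ...11.1
iteration 2: ..11..1
iteration 3: .11..11
count of 1: 4

4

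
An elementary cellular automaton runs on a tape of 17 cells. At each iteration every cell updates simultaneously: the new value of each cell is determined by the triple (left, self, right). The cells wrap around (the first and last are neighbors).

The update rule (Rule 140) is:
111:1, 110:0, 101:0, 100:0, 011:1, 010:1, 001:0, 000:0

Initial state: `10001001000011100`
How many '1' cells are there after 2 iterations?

4

10001001000011000
10001001000010000
count of 1: 4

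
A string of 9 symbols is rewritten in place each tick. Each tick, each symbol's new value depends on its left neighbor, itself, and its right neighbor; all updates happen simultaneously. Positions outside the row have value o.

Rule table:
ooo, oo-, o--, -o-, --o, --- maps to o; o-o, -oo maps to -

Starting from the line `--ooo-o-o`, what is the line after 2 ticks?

tick 1: oo-oo-o--
tick 2: oo--o-ooo

oo--o-ooo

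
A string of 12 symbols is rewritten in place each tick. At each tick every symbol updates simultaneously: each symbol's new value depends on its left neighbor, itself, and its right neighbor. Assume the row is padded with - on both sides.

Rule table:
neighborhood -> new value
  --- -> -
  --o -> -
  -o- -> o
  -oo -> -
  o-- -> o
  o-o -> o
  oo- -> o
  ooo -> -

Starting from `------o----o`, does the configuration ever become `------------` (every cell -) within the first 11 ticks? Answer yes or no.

no

------oo---o
-------oo--o
--------oo-o
---------ooo
-----------o
-----------o  (fixed point — unchanged through tick 11)
tick 11 is -----------o, still not uniform -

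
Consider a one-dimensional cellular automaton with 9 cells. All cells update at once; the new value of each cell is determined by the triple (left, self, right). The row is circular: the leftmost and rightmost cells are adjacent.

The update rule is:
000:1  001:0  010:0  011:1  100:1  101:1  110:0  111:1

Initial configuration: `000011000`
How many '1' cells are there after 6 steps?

7

111010111
110101111
101011111
010111111
101111110
011111101
count of 1: 7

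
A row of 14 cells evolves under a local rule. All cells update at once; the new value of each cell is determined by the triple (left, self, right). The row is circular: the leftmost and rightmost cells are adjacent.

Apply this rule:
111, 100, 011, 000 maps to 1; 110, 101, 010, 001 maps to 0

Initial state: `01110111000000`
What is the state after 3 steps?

00000010111101

01100110111111
01010100111110
00000010111101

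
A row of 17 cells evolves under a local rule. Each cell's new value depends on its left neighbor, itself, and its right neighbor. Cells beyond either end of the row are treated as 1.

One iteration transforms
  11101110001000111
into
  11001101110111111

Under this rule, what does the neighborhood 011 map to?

At position 4 the neighborhood is 011; the next row has 1 there.

1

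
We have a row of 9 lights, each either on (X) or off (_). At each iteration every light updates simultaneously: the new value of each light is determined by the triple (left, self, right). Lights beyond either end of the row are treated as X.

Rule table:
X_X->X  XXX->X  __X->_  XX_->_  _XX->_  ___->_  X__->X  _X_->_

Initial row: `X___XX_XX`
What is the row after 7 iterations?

_X____X_X
X_X____X_
_X_X____X
X_X_X____
_X_X_X___
X_X_X_X__
_X_X_X_X_

_X_X_X_X_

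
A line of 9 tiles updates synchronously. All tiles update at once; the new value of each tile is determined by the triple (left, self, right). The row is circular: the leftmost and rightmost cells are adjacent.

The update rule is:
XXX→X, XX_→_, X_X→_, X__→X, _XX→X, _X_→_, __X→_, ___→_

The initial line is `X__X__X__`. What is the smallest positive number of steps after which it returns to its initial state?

step 1: _X__X__X_
step 2: __X__X__X
step 3: X__X__X__

3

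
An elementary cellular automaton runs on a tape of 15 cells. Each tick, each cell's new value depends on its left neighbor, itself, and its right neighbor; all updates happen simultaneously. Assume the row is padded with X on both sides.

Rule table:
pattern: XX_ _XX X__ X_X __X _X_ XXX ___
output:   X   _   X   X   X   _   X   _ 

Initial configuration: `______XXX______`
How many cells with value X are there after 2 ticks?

X____X_XXX____X
XX__X_X_XXX__X_
count of X: 8

8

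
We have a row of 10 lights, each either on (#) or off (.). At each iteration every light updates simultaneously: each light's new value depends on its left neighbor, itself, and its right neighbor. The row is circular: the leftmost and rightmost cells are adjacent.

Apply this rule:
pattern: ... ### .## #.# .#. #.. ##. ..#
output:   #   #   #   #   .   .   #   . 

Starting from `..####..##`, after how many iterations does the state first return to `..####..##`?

1

..####..##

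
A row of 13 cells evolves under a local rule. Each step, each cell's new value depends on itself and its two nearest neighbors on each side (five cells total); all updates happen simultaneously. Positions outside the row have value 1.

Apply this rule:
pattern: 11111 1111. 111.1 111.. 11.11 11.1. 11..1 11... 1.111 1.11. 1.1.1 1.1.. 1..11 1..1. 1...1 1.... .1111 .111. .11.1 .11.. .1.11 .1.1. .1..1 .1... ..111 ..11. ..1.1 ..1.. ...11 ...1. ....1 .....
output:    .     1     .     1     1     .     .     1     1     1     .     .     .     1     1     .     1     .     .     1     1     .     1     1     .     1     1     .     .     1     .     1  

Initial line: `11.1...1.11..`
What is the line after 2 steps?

1...1111111..
111..1...11..

111..1...11..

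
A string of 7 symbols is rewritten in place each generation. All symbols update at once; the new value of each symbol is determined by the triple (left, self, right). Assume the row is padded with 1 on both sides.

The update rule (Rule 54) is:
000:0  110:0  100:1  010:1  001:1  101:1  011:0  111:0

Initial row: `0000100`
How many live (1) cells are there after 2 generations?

2

1001111
0110000
count of 1: 2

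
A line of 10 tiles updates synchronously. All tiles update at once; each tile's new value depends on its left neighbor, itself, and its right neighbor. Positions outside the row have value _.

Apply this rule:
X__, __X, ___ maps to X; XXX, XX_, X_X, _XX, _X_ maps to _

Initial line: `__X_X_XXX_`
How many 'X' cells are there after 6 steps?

step 1: XX_______X
step 2: __XXXXXXX_
step 3: XX_______X  (repeats step 1; period 2)
step 6: __XXXXXXX_
count of X: 7

7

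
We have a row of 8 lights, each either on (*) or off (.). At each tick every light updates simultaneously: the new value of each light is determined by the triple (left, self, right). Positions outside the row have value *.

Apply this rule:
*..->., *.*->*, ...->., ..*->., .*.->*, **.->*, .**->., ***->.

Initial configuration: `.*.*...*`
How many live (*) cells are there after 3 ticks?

****....
...*....
...*....
count of *: 1

1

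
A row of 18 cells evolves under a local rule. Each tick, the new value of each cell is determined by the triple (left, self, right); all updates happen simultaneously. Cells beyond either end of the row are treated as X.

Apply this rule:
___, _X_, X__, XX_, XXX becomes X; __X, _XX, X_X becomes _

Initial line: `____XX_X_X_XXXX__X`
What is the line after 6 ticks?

XXXX_XX__XX__XX_X_

tick 1: XXX__X_X_X__XXXX__
tick 2: XXXX_X_X_XX__XXXX_
tick 3: XXXX_X_X__XX__XXX_
tick 4: XXXX_X_XX__XX__XX_
tick 5: XXXX_X__XX__XX__X_
tick 6: XXXX_XX__XX__XX_X_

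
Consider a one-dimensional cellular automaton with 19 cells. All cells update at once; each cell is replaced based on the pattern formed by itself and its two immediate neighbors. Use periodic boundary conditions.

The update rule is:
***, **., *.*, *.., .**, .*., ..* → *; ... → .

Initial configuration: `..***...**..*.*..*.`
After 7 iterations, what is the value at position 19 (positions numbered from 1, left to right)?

.*****.************
*******************
*******************  (fixed point — unchanged through iteration 7)
position 19 holds *

*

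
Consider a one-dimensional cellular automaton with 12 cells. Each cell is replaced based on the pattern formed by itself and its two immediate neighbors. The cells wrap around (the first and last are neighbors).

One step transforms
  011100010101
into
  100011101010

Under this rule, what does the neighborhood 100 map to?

1

At position 4 the neighborhood is 100; the next row has 1 there.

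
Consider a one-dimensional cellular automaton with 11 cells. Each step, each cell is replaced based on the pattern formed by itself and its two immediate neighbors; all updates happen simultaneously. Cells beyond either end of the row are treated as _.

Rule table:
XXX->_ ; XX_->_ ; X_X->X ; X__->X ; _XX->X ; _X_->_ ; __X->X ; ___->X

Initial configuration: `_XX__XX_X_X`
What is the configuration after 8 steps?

X_X_X_X_X_X

step 1: XX_XXX_X_X_
step 2: X_XX__X_X_X
step 3: _XX_XX_X_X_
step 4: XX_XX_X_X_X
step 5: X_XX_X_X_X_
step 6: _XX_X_X_X_X
step 7: XX_X_X_X_X_
step 8: X_X_X_X_X_X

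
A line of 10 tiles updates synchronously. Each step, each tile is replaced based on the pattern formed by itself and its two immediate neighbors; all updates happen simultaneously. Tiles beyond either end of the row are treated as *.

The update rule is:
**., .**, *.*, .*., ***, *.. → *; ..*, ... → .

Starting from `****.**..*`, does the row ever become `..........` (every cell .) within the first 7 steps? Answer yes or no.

no

********.*
**********
**********  (fixed point — unchanged through step 7)
step 7 is **********, still not uniform .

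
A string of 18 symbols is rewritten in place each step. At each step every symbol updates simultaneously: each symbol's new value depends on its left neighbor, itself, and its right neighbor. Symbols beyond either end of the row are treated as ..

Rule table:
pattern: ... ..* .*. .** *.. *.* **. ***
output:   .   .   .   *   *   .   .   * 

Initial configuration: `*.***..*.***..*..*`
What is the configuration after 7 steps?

..**.*...**.*..*..
..*...*..*...*..*.
...*...*..*...*..*
....*...*..*...*..
.....*...*..*...*.
......*...*..*...*
.......*...*..*...

.......*...*..*...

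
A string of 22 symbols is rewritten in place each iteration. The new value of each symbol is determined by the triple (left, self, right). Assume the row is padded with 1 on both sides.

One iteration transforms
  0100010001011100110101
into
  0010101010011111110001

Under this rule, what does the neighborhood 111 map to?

At position 12 the neighborhood is 111; the next row has 1 there.

1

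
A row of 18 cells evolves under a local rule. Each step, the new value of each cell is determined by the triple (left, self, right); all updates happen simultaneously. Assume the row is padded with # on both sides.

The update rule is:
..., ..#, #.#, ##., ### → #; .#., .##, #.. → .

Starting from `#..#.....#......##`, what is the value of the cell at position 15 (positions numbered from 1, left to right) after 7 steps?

#.#..####..#####.#
##..#.###.#.#####.
##.#.#.###.#.#####
###.#.#.###.#.####
####.#.#.###.#.###
#####.#.#.###.#.##
######.#.#.###.#.#
position 15 holds .

.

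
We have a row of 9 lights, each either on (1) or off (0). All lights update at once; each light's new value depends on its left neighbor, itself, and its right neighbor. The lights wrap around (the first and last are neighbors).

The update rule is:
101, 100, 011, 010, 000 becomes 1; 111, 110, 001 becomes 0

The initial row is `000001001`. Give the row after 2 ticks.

000011011

tick 1: 111101101
tick 2: 000011011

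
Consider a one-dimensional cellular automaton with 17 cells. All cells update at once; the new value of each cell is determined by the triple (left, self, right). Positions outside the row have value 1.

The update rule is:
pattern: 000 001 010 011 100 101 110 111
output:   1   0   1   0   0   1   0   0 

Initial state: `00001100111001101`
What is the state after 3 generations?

01100000000000010
10001111111111011
00100000000000100

00100000000000100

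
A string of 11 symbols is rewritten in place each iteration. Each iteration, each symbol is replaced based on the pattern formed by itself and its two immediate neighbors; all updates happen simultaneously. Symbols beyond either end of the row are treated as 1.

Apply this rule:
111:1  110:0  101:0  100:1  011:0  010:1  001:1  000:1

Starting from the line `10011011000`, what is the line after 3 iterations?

iteration 1: 01100000111
iteration 2: 00011111011
iteration 3: 11101110001

11101110001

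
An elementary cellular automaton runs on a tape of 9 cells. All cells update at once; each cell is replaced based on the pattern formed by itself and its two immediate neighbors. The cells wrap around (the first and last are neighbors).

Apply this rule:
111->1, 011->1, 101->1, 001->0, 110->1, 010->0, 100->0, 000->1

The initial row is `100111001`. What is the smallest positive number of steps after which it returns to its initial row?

1

100111001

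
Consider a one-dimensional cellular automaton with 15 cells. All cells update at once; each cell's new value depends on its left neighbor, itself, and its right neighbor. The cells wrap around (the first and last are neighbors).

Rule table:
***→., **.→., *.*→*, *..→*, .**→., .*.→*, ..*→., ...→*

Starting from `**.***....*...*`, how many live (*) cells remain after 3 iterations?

7

..*...***.***..
*.***....*...**
.*...***.***...
count of *: 7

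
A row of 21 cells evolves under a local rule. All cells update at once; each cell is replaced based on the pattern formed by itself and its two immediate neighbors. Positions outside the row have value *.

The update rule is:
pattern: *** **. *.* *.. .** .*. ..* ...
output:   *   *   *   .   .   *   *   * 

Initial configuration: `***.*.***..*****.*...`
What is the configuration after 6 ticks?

tick 1: ******.**.*.******.**
tick 2: *******.****.******.*
tick 3: ********.****.******.
tick 4: *********.****.******
tick 5: **********.****.*****
tick 6: ***********.****.****

***********.****.****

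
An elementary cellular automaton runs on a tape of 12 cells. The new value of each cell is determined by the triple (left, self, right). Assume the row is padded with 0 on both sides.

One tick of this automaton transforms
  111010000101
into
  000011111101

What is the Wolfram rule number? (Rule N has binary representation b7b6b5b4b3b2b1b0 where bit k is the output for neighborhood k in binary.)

position 1: 111 → 0  (bit 7 = 0)
position 2: 110 → 0  (bit 6 = 0)
position 3: 101 → 0  (bit 5 = 0)
position 5: 100 → 1  (bit 4 = 1)
position 0: 011 → 0  (bit 3 = 0)
position 4: 010 → 1  (bit 2 = 1)
position 8: 001 → 1  (bit 1 = 1)
position 6: 000 → 1  (bit 0 = 1)
bits b7..b0 = 00010111 = 23

23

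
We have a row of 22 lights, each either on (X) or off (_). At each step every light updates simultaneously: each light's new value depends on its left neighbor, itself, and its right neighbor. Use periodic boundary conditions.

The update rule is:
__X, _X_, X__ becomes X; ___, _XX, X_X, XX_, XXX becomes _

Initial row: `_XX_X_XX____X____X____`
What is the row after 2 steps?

XX_XXX_XXXX___XX___X_X

step 1: X___X___X__XXX__XXX___
step 2: XX_XXX_XXXX___XX___X_X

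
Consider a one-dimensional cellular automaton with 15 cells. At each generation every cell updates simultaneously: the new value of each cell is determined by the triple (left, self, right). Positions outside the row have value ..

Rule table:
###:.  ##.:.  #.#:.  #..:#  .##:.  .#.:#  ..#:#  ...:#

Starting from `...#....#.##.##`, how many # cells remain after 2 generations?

6

generation 1: #########......
generation 2: .........######
count of #: 6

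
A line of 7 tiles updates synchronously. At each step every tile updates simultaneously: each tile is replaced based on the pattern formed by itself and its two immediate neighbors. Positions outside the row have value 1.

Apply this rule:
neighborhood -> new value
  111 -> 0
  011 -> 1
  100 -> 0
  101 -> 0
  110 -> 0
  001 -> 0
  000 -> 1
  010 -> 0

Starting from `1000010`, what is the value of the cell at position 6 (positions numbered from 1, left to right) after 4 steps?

1

step 1: 0011000
step 2: 0010010
step 3: 0000000
step 4: 0111110
position 6 holds 1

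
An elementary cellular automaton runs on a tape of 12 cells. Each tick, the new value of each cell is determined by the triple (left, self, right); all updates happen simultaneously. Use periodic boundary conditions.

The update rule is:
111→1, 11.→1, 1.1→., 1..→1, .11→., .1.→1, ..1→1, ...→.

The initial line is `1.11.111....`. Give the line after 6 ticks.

111.111111.1

1..1..111..1
111111.1111.
.11111..111.
1.111111.111
1..11111..11
111.111111.1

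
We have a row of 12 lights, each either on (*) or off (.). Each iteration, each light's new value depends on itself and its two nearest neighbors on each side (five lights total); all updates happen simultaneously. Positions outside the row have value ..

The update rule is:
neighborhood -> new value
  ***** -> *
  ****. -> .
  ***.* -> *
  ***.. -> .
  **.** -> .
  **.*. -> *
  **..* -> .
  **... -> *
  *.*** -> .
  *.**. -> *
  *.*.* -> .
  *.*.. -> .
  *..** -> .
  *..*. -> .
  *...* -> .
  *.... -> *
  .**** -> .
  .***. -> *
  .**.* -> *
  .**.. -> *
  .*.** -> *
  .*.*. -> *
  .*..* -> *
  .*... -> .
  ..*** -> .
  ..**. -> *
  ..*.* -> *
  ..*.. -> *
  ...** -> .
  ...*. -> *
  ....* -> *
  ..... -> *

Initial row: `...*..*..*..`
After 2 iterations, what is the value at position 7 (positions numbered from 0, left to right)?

*

*****.**.*.*
..*.*.***.*.
position 7 holds *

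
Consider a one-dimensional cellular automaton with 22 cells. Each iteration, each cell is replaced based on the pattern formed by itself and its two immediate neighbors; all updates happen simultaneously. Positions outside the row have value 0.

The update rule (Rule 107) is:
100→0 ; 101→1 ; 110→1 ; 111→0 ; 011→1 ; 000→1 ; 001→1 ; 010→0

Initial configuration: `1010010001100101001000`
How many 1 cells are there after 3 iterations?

12

0100100111101010010011
1001001100110100100111
0010011101111001001101
count of 1: 12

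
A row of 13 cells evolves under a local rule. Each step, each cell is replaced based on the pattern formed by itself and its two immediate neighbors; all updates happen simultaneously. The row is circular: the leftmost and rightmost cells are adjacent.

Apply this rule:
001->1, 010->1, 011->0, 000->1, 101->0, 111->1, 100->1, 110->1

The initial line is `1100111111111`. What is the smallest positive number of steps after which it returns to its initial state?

26

1111011111111
1111001111111
1111110111111
1111110011111
1111111101111
1111111100111
1111111111011
1111111111001
1111111111110
0111111111110
1011111111111
1001111111111
1110111111111
1110011111111
1111101111111
1111100111111
1111111011111
1111111001111
1111111110111
1111111110011
1111111111101
1111111111100
0111111111111
0011111111111
1101111111111
1100111111111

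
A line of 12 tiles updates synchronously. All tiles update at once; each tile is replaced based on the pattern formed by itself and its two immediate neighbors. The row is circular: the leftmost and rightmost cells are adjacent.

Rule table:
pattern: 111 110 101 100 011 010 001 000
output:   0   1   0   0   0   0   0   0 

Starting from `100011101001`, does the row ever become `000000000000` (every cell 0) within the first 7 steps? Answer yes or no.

yes

100000100000
000000000000
all cells are 0 at step 2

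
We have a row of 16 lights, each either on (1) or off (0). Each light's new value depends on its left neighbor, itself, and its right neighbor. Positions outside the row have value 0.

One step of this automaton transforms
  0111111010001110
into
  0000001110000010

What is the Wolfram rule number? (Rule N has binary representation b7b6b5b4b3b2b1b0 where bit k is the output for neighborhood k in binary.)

position 2: 111 → 0  (bit 7 = 0)
position 6: 110 → 1  (bit 6 = 1)
position 7: 101 → 1  (bit 5 = 1)
position 9: 100 → 0  (bit 4 = 0)
position 1: 011 → 0  (bit 3 = 0)
position 8: 010 → 1  (bit 2 = 1)
position 0: 001 → 0  (bit 1 = 0)
position 10: 000 → 0  (bit 0 = 0)
bits b7..b0 = 01100100 = 100

100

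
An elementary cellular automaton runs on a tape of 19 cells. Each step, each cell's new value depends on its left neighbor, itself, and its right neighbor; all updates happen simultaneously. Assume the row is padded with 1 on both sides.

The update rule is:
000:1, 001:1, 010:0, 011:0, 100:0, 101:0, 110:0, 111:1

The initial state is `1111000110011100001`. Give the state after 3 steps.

1001001100011100001

1110011000101001110
1100100011000010100
1001001100011100001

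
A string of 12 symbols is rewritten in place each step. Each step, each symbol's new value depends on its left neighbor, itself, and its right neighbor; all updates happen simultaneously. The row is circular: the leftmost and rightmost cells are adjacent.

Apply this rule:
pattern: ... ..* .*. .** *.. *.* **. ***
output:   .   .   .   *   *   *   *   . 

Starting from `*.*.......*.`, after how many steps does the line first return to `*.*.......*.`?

.*.*.......*
*.*.*.......
.*.*.*......
..*.*.*.....
...*.*.*....
....*.*.*...
.....*.*.*..
......*.*.*.
.......*.*.*
*.......*.*.
.*.......*.*
*.*.......*.

12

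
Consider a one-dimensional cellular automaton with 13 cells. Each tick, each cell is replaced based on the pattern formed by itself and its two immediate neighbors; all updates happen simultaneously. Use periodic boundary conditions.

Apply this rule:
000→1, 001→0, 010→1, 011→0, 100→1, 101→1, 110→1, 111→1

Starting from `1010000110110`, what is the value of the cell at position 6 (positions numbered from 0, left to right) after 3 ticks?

1

1111110011011
1111111001101
1111111100110
position 6 holds 1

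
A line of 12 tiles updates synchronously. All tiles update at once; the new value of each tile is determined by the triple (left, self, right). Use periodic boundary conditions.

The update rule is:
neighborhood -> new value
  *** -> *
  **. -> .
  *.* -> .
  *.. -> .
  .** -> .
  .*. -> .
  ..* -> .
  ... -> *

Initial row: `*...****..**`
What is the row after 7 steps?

.......****.

..*..**....*
........**..
*******....*
******..**..
.****.......
..**..******
.......****.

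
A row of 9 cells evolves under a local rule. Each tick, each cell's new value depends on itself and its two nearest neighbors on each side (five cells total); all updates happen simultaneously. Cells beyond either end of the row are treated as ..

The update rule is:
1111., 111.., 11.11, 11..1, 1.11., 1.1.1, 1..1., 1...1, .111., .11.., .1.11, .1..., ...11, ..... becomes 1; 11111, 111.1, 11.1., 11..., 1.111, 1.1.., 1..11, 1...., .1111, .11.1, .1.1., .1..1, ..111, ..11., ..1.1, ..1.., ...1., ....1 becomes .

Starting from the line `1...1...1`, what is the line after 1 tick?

.11..11..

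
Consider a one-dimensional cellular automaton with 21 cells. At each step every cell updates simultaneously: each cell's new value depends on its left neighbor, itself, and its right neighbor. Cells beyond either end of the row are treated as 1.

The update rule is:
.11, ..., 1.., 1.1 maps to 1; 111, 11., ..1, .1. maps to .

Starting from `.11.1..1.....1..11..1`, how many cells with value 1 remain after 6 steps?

11.1.1..1111..1.1.1.1
..1.1.1.1...1..1.1.11
1..1.1.1.11..1..1.11.
.1..1.1.11.1..1..11.1
1.1..1.11.1.1..1.1.11
.1.1..11.1.1.1..1.11.
count of 1: 10

10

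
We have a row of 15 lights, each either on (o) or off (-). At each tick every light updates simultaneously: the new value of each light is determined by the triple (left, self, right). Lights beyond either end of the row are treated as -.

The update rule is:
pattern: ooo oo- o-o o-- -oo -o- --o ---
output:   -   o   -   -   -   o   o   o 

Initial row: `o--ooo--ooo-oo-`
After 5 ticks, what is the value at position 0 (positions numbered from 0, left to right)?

o

o-o--o-o--o--o-
o-o-oo-o-oo-oo-
o-o--o-o--o--o-  (repeats tick 1; period 2)
tick 5: o-o--o-o--o--o-
position 0 holds o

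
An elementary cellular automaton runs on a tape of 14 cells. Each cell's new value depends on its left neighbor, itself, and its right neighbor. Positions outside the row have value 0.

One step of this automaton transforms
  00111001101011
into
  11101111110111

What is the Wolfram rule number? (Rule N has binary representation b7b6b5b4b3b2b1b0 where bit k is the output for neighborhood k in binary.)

position 3: 111 → 0  (bit 7 = 0)
position 4: 110 → 1  (bit 6 = 1)
position 9: 101 → 1  (bit 5 = 1)
position 5: 100 → 1  (bit 4 = 1)
position 2: 011 → 1  (bit 3 = 1)
position 10: 010 → 0  (bit 2 = 0)
position 1: 001 → 1  (bit 1 = 1)
position 0: 000 → 1  (bit 0 = 1)
bits b7..b0 = 01111011 = 123

123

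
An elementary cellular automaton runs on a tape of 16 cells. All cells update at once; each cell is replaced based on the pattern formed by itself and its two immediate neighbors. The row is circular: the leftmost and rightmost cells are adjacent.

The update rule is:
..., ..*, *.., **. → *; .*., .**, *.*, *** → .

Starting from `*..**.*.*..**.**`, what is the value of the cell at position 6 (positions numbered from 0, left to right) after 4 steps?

*

***.*....**.*...
..*..****.*..***
**.**...*..**..*
.*..****.**.***.
position 6 holds *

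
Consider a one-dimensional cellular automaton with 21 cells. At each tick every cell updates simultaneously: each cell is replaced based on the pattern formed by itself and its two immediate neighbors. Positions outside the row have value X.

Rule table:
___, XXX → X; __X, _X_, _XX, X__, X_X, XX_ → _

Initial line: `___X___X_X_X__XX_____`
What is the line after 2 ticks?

___X___XXXXXXXXX__X__

_X___X___________XXX_
___X___XXXXXXXXX__X__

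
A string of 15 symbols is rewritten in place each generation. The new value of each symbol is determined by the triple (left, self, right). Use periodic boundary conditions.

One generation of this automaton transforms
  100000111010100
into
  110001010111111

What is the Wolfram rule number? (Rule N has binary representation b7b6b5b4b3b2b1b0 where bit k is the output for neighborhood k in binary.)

182

position 7: 111 → 1  (bit 7 = 1)
position 8: 110 → 0  (bit 6 = 0)
position 9: 101 → 1  (bit 5 = 1)
position 1: 100 → 1  (bit 4 = 1)
position 6: 011 → 0  (bit 3 = 0)
position 0: 010 → 1  (bit 2 = 1)
position 5: 001 → 1  (bit 1 = 1)
position 2: 000 → 0  (bit 0 = 0)
bits b7..b0 = 10110110 = 182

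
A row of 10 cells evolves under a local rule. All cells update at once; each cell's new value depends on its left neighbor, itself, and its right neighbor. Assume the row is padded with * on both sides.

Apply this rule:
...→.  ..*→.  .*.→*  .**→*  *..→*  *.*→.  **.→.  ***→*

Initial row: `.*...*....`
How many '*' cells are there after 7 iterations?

iteration 1: .**..**...
iteration 2: .*.*.*.*..
iteration 3: .*.*.*.**.
iteration 4: .*.*.*.*..  (repeats iteration 2; period 2)
iteration 7: .*.*.*.**.
count of *: 5

5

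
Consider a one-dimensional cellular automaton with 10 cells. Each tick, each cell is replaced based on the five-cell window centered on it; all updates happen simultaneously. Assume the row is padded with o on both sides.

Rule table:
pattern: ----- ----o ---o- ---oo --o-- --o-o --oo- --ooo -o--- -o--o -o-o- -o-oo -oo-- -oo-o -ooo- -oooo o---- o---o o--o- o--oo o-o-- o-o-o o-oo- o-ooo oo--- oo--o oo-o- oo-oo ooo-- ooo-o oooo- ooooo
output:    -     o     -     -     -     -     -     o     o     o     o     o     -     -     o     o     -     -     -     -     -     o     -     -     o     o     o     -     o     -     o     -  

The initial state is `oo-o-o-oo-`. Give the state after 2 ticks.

---o-ooo--

o-ooooo---
---o-ooo--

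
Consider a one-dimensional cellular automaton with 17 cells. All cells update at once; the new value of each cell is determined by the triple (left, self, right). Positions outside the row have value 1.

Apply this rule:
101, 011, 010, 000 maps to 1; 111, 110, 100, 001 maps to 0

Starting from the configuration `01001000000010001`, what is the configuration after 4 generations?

generation 1: 11001011111010101
generation 2: 00001110000111111
generation 3: 01101000110100000
generation 4: 11011010101101110

11011010101101110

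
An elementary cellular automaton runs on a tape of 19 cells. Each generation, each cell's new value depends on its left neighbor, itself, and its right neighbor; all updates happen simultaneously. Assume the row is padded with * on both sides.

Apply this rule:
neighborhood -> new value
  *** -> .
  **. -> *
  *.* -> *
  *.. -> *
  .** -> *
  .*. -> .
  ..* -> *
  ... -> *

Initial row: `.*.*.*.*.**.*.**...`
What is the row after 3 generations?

.**.*.******.******

*.*.*.*.****.******
**.*.*.**..***.....
.**.*.******.******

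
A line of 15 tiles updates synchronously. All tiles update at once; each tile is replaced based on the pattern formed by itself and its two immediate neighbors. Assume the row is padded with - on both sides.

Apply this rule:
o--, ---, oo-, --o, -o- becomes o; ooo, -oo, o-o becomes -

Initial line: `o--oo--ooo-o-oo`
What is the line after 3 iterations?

iteration 1: ooo-ooo--o-o--o
iteration 2: --o---oooo-oooo
iteration 3: oooooo---o----o

oooooo---o----o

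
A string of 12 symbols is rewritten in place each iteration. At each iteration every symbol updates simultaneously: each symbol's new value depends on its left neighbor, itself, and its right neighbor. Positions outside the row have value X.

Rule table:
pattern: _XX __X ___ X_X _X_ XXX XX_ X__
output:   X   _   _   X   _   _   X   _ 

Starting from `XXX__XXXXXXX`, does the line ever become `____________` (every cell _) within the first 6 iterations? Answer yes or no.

yes

__X__X______
____________
all cells are _ at iteration 2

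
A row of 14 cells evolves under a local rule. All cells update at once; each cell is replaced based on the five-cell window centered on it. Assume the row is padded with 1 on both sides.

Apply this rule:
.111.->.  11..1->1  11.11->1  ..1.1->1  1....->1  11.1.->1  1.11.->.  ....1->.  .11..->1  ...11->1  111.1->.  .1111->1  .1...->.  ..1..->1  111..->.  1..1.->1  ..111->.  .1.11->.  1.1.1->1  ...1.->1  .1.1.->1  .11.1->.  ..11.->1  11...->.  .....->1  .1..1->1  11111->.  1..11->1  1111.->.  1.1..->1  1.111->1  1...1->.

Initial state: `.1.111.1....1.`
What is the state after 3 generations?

11.1...1.1..1.

generation 1: 11.1..11.1.11.
generation 2: ..11111.11...1
generation 3: 11.1...1.1..1.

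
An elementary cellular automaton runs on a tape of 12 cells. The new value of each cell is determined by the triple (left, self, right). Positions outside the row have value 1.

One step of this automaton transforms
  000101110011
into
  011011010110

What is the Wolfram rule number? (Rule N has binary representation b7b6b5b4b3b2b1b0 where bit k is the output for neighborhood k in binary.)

position 6: 111 → 0  (bit 7 = 0)
position 7: 110 → 1  (bit 6 = 1)
position 4: 101 → 1  (bit 5 = 1)
position 0: 100 → 0  (bit 4 = 0)
position 5: 011 → 1  (bit 3 = 1)
position 3: 010 → 0  (bit 2 = 0)
position 2: 001 → 1  (bit 1 = 1)
position 1: 000 → 1  (bit 0 = 1)
bits b7..b0 = 01101011 = 107

107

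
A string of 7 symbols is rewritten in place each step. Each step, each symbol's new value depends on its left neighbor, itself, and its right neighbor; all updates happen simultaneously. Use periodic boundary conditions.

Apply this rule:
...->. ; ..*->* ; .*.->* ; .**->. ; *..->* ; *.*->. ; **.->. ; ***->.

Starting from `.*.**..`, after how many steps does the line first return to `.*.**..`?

7

**...*.
..*.**.
.**...*
...*.**
*.**...
*...*.*
.*.**..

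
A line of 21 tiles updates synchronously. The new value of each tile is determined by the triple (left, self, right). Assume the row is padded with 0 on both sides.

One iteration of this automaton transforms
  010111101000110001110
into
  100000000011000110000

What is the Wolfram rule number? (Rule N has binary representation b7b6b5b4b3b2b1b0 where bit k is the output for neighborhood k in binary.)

position 4: 111 → 0  (bit 7 = 0)
position 6: 110 → 0  (bit 6 = 0)
position 2: 101 → 0  (bit 5 = 0)
position 9: 100 → 0  (bit 4 = 0)
position 3: 011 → 0  (bit 3 = 0)
position 1: 010 → 0  (bit 2 = 0)
position 0: 001 → 1  (bit 1 = 1)
position 10: 000 → 1  (bit 0 = 1)
bits b7..b0 = 00000011 = 3

3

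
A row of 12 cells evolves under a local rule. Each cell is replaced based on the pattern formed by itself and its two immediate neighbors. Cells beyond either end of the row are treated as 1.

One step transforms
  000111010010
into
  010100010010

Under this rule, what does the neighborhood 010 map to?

At position 7 the neighborhood is 010; the next row has 1 there.

1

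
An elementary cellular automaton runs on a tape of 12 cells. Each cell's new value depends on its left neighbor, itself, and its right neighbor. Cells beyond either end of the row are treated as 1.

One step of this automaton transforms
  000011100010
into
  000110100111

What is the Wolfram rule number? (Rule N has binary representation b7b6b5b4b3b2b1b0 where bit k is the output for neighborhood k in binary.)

position 5: 111 → 0  (bit 7 = 0)
position 6: 110 → 1  (bit 6 = 1)
position 11: 101 → 1  (bit 5 = 1)
position 0: 100 → 0  (bit 4 = 0)
position 4: 011 → 1  (bit 3 = 1)
position 10: 010 → 1  (bit 2 = 1)
position 3: 001 → 1  (bit 1 = 1)
position 1: 000 → 0  (bit 0 = 0)
bits b7..b0 = 01101110 = 110

110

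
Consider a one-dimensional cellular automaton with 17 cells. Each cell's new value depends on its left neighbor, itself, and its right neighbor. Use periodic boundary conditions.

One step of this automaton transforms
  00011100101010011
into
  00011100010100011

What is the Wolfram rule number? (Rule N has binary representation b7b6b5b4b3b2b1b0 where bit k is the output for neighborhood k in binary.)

position 4: 111 → 1  (bit 7 = 1)
position 5: 110 → 1  (bit 6 = 1)
position 9: 101 → 1  (bit 5 = 1)
position 0: 100 → 0  (bit 4 = 0)
position 3: 011 → 1  (bit 3 = 1)
position 8: 010 → 0  (bit 2 = 0)
position 2: 001 → 0  (bit 1 = 0)
position 1: 000 → 0  (bit 0 = 0)
bits b7..b0 = 11101000 = 232

232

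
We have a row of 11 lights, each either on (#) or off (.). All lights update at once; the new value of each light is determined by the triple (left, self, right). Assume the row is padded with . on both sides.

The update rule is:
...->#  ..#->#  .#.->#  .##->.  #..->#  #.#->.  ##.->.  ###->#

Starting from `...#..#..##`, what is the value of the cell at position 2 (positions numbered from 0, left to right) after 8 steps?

#

#########..
.#######.##
#.#####....
#..###.####
###.#...##.
.#..####..#
####.##.###
.##......#.
position 2 holds #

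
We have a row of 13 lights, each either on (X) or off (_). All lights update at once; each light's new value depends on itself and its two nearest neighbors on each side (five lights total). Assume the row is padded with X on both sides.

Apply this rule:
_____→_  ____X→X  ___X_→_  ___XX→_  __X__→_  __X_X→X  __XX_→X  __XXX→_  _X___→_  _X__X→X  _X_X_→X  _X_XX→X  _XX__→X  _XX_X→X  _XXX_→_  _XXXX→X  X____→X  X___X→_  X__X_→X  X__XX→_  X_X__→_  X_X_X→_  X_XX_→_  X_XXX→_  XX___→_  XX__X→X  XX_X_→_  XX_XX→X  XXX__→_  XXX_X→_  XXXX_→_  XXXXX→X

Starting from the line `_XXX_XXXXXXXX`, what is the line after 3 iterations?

_XX_XXX_XXXXX

X___X_XXXXXXX
____XX_XXXXXX
_XX_XXX_XXXXX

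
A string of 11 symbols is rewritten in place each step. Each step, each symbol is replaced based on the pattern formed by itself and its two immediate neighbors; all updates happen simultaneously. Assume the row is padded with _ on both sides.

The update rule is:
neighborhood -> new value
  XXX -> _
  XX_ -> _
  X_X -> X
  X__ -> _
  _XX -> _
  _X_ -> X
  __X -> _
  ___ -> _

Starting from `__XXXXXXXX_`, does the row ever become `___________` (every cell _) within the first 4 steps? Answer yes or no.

yes

step 1: ___________
all cells are _ at step 1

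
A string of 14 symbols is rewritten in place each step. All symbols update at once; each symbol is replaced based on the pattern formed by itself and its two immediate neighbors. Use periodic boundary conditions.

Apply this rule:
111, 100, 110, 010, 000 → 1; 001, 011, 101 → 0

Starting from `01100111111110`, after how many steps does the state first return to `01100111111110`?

14

step 1: 00110011111111
step 2: 10011001111111
step 3: 11001100111111
step 4: 11100110011111
step 5: 11110011001111
step 6: 11111001100111
step 7: 11111100110011
step 8: 11111110011001
step 9: 11111111001100
step 10: 01111111100110
step 11: 00111111110011
step 12: 10011111111001
step 13: 11001111111100
step 14: 01100111111110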